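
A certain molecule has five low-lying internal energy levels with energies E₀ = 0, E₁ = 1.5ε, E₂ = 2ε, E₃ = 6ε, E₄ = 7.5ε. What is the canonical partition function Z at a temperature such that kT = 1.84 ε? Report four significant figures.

Z = 1.835

Eᵢ/kT = 0, 0.815217, 1.08696, 3.26087, 4.07609.
Z = Σ e^(−Eᵢ/kT) = e^(−0) + e^(−0.815217) + e^(−1.08696) + e^(−3.26087) + e^(−4.07609) = 1.00000 + 0.442543 + 0.337240 + 0.0383550 + 0.0169737 = 1.83511.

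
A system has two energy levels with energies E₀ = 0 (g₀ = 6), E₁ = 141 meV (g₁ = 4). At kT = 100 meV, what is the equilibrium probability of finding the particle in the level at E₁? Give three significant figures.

Eᵢ/kT = 0, 1.4100.
Z = Σ gᵢe^(−Eᵢ/kT) = 6·e^(−0) + 4·e^(−1.4100) = 6.0000 + 0.97657 = 6.9766.
P₁ = g₁ e^(−E₁/kT) / Z = 0.97657/6.9766 = 0.140.

0.140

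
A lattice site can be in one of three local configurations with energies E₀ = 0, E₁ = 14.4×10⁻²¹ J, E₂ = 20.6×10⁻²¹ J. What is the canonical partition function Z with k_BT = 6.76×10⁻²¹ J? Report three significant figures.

Eᵢ/kT = 0, 2.1302, 3.0473.
Z = Σ e^(−Eᵢ/kT) = e^(−0) + e^(−2.1302) + e^(−3.0473) = 1.0000 + 0.11881 + 0.047487 = 1.1663.

Z = 1.17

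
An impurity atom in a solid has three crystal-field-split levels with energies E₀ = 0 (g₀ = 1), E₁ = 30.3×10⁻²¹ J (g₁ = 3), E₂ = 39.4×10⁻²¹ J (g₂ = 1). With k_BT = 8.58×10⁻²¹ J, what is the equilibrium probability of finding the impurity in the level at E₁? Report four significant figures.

0.07996

Eᵢ/kT = 0, 3.53147, 4.59207.
Z = Σ gᵢe^(−Eᵢ/kT) = 1·e^(−0) + 3·e^(−3.53147) + 1·e^(−4.59207) = 1.00000 + 0.0877856 + 0.0101319 = 1.09792.
P₁ = g₁ e^(−E₁/kT) / Z = 0.0877856/1.09792 = 0.07996.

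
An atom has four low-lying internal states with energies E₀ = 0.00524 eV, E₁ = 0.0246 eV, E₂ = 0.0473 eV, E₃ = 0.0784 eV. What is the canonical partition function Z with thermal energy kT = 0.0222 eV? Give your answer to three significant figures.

Z = 1.27

Eᵢ/kT = 0.23604, 1.1081, 2.1306, 3.5315.
Z = Σ e^(−Eᵢ/kT) = e^(−0.23604) + e^(−1.1081) + e^(−2.1306) + e^(−3.5315) = 0.78975 + 0.33019 + 0.11877 + 0.029261 = 1.2680.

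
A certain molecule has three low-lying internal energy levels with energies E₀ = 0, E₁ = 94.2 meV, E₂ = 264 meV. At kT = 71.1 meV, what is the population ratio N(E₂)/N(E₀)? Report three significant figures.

n₂/n₀ = exp[−(E₂−E₀)/kT] = exp(−(264 meV)/(71.1 meV)) = exp(-3.7131) = 0.0244.

0.0244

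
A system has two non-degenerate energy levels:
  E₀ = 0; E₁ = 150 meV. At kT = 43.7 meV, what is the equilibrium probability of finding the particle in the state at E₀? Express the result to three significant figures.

Eᵢ/kT = 0, 3.4325.
Z = Σ e^(−Eᵢ/kT) = e^(−0) + e^(−3.4325) = 1.0000 + 0.032306 = 1.0323.
P₀ = e^(−E₀/kT) / Z = 1.0000/1.0323 = 0.969.

0.969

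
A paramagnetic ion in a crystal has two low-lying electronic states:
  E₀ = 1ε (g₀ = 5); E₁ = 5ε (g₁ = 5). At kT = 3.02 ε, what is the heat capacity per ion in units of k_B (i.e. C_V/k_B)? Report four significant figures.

0.2911

Eᵢ/kT = 0.331126, 1.65563.
Z = Σ gᵢe^(−Eᵢ/kT) = 5·e^(−0.331126) + 5·e^(−1.65563) = 3.59057 + 0.954859 = 4.54543.
⟨E⟩ = 1.84028 ε, ⟨E²⟩ = 6.04168 ε².
C_V/k_B = (⟨E²⟩ − ⟨E⟩²)/(kT)² = (6.04168 − 3.38663)/9.12040 = 0.2911.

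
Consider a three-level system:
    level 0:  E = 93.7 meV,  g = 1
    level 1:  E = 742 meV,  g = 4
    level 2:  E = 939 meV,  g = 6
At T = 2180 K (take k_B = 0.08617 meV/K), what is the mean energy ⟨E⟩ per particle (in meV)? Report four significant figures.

209.8 meV

k_BT = 0.08617 × 2180 K = 187.851 meV.
Eᵢ/kT = 0.498800, 3.94994, 4.99864.
Z = Σ gᵢe^(−Eᵢ/kT) = 1·e^(−0.498800) + 4·e^(−3.94994) + 6·e^(−4.99864) = 0.607259 + 0.0770234 + 0.0404827 = 0.724765.
⟨E⟩ = Σ Eᵢ gᵢe^(−Eᵢ/kT) / Z = (93.7·0.607259 + 742·0.0770234 + 939·0.0404827) / 0.724765 = 209.8 meV.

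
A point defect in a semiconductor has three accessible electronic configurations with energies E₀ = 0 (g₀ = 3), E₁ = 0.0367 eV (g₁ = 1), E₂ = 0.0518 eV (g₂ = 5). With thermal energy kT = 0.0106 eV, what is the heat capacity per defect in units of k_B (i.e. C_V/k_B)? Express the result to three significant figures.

0.407

Eᵢ/kT = 0, 3.4623, 4.8868.
Z = Σ gᵢe^(−Eᵢ/kT) = 3·e^(−0) + 1·e^(−3.4623) + 5·e^(−4.8868) = 3.0000 + 0.031358 + 0.037728 = 3.0691.
⟨E⟩ = 0.0010117 eV, ⟨E²⟩ = 0.000046746 eV².
C_V/k_B = (⟨E²⟩ − ⟨E⟩²)/(kT)² = (0.000046746 − 0.0000010235)/0.00011236 = 0.407.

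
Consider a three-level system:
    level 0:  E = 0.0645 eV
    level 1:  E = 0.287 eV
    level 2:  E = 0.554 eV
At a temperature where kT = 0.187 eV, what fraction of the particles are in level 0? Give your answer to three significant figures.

0.726

Eᵢ/kT = 0.34492, 1.5348, 2.9626.
Z = Σ e^(−Eᵢ/kT) = e^(−0.34492) + e^(−1.5348) + e^(−2.9626) = 0.70828 + 0.21550 + 0.051684 = 0.97546.
P₀ = e^(−E₀/kT) / Z = 0.70828/0.97546 = 0.726.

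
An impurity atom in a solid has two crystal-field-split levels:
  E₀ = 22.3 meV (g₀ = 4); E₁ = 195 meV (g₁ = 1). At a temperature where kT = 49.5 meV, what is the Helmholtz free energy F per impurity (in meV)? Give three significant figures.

Eᵢ/kT = 0.45051, 3.9394.
Z = Σ gᵢe^(−Eᵢ/kT) = 4·e^(−0.45051) + 1·e^(−3.9394) = 2.5492 + 0.019460 = 2.5687.
F = −kT ln Z = −49.5 × ln(2.5687) = −49.5 × 0.94340 = -46.7 meV.

-46.7 meV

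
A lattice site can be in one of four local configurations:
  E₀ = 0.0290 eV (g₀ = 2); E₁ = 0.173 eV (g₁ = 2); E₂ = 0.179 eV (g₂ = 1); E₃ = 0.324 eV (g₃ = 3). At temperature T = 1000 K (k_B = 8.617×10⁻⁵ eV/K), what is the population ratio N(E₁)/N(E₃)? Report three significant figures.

k_BT = 8.617×10⁻⁵ × 1000 K = 0.086170 eV.
n₁/n₃ = (g₁/g₃) exp[−(E₁−E₃)/kT] = (2/3) × exp(−(-0.151 eV)/(0.086170 eV)) = (2/3) × exp(1.7524) = 3.85.

3.85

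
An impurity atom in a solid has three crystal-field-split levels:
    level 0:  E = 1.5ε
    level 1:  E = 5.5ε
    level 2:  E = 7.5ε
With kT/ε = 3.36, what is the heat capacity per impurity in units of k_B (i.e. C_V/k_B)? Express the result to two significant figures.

Eᵢ/kT = 0.4464, 1.637, 2.232.
Z = Σ e^(−Eᵢ/kT) = e^(−0.4464) + e^(−1.637) + e^(−2.232) = 0.6399 + 0.1946 + 0.1073 = 0.9418.
⟨E⟩ = 3.010 ε, ⟨E²⟩ = 14.19 ε².
C_V/k_B = (⟨E²⟩ − ⟨E⟩²)/(kT)² = (14.19 − 9.060)/11.29 = 0.45.

0.45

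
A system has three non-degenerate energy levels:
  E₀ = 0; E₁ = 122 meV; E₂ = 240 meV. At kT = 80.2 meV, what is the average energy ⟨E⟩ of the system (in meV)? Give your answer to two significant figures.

30 meV

Eᵢ/kT = 0, 1.521, 2.993.
Z = Σ e^(−Eᵢ/kT) = e^(−0) + e^(−1.521) + e^(−2.993) = 1.000 + 0.2185 + 0.05014 = 1.269.
⟨E⟩ = Σ Eᵢ e^(−Eᵢ/kT) / Z = (0·1.000 + 122·0.2185 + 240·0.05014) / 1.269 = 30 meV.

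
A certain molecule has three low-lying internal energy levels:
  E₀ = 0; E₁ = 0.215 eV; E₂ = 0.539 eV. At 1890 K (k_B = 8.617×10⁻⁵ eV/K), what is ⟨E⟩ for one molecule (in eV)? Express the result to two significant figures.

0.059 eV

k_BT = 8.617×10⁻⁵ × 1890 K = 0.1629 eV.
Eᵢ/kT = 0, 1.320, 3.309.
Z = Σ e^(−Eᵢ/kT) = e^(−0) + e^(−1.320) + e^(−3.309) = 1.000 + 0.2671 + 0.03655 = 1.304.
⟨E⟩ = Σ Eᵢ e^(−Eᵢ/kT) / Z = (0·1.000 + 0.215·0.2671 + 0.539·0.03655) / 1.304 = 0.059 eV.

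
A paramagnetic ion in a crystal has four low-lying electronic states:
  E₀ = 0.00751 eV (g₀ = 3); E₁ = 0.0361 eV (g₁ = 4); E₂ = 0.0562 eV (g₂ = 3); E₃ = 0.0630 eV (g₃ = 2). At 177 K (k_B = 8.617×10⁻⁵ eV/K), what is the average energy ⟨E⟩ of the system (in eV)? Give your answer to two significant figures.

k_BT = 8.617×10⁻⁵ × 177 K = 0.01525 eV.
Eᵢ/kT = 0.4925, 2.367, 3.685, 4.131.
Z = Σ gᵢe^(−Eᵢ/kT) = 3·e^(−0.4925) + 4·e^(−2.367) + 3·e^(−3.685) + 2·e^(−4.131) = 1.833 + 0.3750 + 0.07529 + 0.03213 = 2.315.
⟨E⟩ = Σ Eᵢ gᵢe^(−Eᵢ/kT) / Z = (0.00751·1.833 + 0.0361·0.3750 + 0.0562·0.07529 + 0.0630·0.03213) / 2.315 = 0.014 eV.

0.014 eV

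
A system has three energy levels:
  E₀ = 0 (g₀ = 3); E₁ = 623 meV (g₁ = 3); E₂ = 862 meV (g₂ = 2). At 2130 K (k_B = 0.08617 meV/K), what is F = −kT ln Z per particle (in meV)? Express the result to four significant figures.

-208.8 meV

k_BT = 0.08617 × 2130 K = 183.542 meV.
Eᵢ/kT = 0, 3.39432, 4.69647.
Z = Σ gᵢe^(−Eᵢ/kT) = 3·e^(−0) + 3·e^(−3.39432) + 2·e^(−4.69647) = 3.00000 + 0.100690 + 0.0182549 = 3.11894.
F = −kT ln Z = −183.542 × ln(3.11894) = −183.542 × 1.13749 = -208.8 meV.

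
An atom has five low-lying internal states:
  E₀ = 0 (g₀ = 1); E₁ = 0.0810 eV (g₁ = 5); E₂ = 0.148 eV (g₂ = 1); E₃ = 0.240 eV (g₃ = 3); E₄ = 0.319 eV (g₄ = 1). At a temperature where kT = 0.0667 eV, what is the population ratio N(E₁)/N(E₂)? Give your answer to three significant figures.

13.7

n₁/n₂ = (g₁/g₂) exp[−(E₁−E₂)/kT] = (5/1) × exp(−(-0.0670 eV)/(0.0667 eV)) = (5/1) × exp(1.0045) = 13.7.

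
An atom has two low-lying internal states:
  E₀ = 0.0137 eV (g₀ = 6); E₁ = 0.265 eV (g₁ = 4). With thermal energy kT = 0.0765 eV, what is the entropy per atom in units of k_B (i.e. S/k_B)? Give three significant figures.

Eᵢ/kT = 0.17908, 3.4641.
Z = Σ gᵢe^(−Eᵢ/kT) = 6·e^(−0.17908) + 4·e^(−3.4641) = 5.0162 + 0.12520 = 5.1414.
⟨E⟩ = Σ EᵢPᵢ = 0.019819 eV.
S/k_B = ln Z + ⟨E⟩/kT = ln(5.1414) + 0.019819/0.0765 = 1.6373 + 0.25907 = 1.90.

1.90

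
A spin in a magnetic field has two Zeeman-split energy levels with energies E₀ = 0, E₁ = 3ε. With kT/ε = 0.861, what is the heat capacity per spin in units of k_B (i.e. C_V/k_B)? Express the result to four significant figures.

0.3506

Eᵢ/kT = 0, 3.48432.
Z = Σ e^(−Eᵢ/kT) = e^(−0) + e^(−3.48432) = 1.00000 + 0.0306746 = 1.03067.
⟨E⟩ = 0.0892854 ε, ⟨E²⟩ = 0.267856 ε².
C_V/k_B = (⟨E²⟩ − ⟨E⟩²)/(kT)² = (0.267856 − 0.00797188)/0.741321 = 0.3506.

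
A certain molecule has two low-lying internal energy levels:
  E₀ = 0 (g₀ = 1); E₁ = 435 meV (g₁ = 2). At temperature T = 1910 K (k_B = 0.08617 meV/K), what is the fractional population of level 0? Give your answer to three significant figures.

k_BT = 0.08617 × 1910 K = 164.58 meV.
Eᵢ/kT = 0, 2.6431.
Z = Σ gᵢe^(−Eᵢ/kT) = 1·e^(−0) + 2·e^(−2.6431) = 1.0000 + 0.14228 = 1.1423.
P₀ = g₀ e^(−E₀/kT) / Z = 1.0000/1.1423 = 0.875.

0.875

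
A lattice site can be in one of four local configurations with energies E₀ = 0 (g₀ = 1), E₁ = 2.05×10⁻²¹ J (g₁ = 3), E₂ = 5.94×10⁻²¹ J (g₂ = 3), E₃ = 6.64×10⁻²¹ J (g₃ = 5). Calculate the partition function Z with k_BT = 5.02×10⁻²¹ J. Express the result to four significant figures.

Eᵢ/kT = 0, 0.408367, 1.18327, 1.32271.
Z = Σ gᵢe^(−Eᵢ/kT) = 1·e^(−0) + 3·e^(−0.408367) + 3·e^(−1.18327) + 5·e^(−1.32271) = 1.00000 + 1.99420 + 0.918827 + 1.33206 = 5.24509.

Z = 5.245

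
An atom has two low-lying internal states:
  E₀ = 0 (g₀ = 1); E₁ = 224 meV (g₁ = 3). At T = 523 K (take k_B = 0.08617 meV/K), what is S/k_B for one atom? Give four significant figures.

k_BT = 0.08617 × 523 K = 45.0669 meV.
Eᵢ/kT = 0, 4.97039.
Z = Σ gᵢe^(−Eᵢ/kT) = 1·e^(−0) + 3·e^(−4.97039) = 1.00000 + 0.0208213 = 1.02082.
⟨E⟩ = Σ EᵢPᵢ = 4.56885 meV.
S/k_B = ln Z + ⟨E⟩/kT = ln(1.02082) + 4.56885/45.0669 = 0.0206062 + 0.101379 = 0.1220.

0.1220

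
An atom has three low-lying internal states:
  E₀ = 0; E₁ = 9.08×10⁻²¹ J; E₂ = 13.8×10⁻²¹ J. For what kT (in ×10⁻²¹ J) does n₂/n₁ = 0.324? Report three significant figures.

n₂/n₁ = exp[−(E₂−E₁)/kT] = 0.324.
⇒ (E₂−E₁)/kT = ln(1/0.324) = ln(3.0864) = 1.1270.
kT = 4.72 ×10⁻²¹ J / 1.1270 = 4.19 ×10⁻²¹ J.

4.19 ×10⁻²¹ J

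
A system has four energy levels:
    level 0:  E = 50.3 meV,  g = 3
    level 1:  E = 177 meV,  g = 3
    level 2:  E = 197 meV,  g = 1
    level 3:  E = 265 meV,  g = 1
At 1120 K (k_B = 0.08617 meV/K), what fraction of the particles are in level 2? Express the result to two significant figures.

k_BT = 0.08617 × 1120 K = 96.51 meV.
Eᵢ/kT = 0.5212, 1.834, 2.041, 2.746.
Z = Σ gᵢe^(−Eᵢ/kT) = 3·e^(−0.5212) + 3·e^(−1.834) + 1·e^(−2.041) + 1·e^(−2.746) = 1.781 + 0.4793 + 0.1299 + 0.06418 = 2.454.
P₂ = g₂ e^(−E₂/kT) / Z = 0.1299/2.454 = 0.053.

0.053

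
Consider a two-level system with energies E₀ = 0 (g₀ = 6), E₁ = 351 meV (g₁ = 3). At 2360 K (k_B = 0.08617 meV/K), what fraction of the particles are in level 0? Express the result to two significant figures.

k_BT = 0.08617 × 2360 K = 203.4 meV.
Eᵢ/kT = 0, 1.726.
Z = Σ gᵢe^(−Eᵢ/kT) = 6·e^(−0) + 3·e^(−1.726) = 6.000 + 0.5340 = 6.534.
P₀ = g₀ e^(−E₀/kT) / Z = 6.000/6.534 = 0.92.

0.92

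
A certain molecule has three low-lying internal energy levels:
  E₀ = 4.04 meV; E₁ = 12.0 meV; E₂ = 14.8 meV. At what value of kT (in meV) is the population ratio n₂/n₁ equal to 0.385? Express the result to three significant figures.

n₂/n₁ = exp[−(E₂−E₁)/kT] = 0.385.
⇒ (E₂−E₁)/kT = ln(1/0.385) = ln(2.5974) = 0.95451.
kT = 2.8 meV / 0.95451 = 2.93 meV.

2.93 meV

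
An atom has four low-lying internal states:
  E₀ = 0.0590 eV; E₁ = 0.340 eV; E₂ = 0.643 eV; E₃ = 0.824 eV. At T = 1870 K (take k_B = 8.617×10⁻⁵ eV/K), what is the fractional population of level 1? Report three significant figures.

k_BT = 8.617×10⁻⁵ × 1870 K = 0.16114 eV.
Eᵢ/kT = 0.36614, 2.1100, 3.9903, 5.1136.
Z = Σ e^(−Eᵢ/kT) = e^(−0.36614) + e^(−2.1100) + e^(−3.9903) + e^(−5.1136) = 0.69341 + 0.12124 + 0.018494 + 0.0060144 = 0.83916.
P₁ = e^(−E₁/kT) / Z = 0.12124/0.83916 = 0.144.

0.144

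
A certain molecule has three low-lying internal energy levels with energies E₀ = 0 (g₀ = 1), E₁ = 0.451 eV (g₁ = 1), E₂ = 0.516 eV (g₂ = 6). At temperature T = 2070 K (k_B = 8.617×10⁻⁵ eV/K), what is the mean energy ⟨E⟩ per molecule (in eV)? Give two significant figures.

k_BT = 8.617×10⁻⁵ × 2070 K = 0.1784 eV.
Eᵢ/kT = 0, 2.528, 2.892.
Z = Σ gᵢe^(−Eᵢ/kT) = 1·e^(−0) + 1·e^(−2.528) + 6·e^(−2.892) = 1.000 + 0.07982 + 0.3328 = 1.413.
⟨E⟩ = Σ Eᵢ gᵢe^(−Eᵢ/kT) / Z = (0·1.000 + 0.451·0.07982 + 0.516·0.3328) / 1.413 = 0.15 eV.

0.15 eV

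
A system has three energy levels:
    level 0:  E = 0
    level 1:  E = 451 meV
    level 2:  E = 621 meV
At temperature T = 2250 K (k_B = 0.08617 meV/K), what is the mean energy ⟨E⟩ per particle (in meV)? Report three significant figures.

k_BT = 0.08617 × 2250 K = 193.88 meV.
Eᵢ/kT = 0, 2.3262, 3.2030.
Z = Σ e^(−Eᵢ/kT) = e^(−0) + e^(−2.3262) + e^(−3.2030) = 1.0000 + 0.097666 + 0.040640 = 1.1383.
⟨E⟩ = Σ Eᵢ e^(−Eᵢ/kT) / Z = (0·1.0000 + 451·0.097666 + 621·0.040640) / 1.1383 = 60.9 meV.

60.9 meV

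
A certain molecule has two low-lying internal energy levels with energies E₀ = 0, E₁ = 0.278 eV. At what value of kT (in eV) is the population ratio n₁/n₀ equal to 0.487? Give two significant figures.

0.39 eV

n₁/n₀ = exp[−(E₁−E₀)/kT] = 0.487.
⇒ (E₁−E₀)/kT = ln(1/0.487) = ln(2.053) = 0.7193.
kT = 0.278 eV / 0.7193 = 0.39 eV.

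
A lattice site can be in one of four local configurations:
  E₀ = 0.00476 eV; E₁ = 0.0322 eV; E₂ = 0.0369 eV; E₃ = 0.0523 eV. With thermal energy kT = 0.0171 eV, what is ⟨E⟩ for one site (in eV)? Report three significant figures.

0.0142 eV

Eᵢ/kT = 0.27836, 1.8830, 2.1579, 3.0585.
Z = Σ e^(−Eᵢ/kT) = e^(−0.27836) + e^(−1.8830) + e^(−2.1579) + e^(−3.0585) = 0.75702 + 0.15213 + 0.11557 + 0.046958 = 1.0717.
⟨E⟩ = Σ Eᵢ e^(−Eᵢ/kT) / Z = (0.00476·0.75702 + 0.0322·0.15213 + 0.0369·0.11557 + 0.0523·0.046958) / 1.0717 = 0.0142 eV.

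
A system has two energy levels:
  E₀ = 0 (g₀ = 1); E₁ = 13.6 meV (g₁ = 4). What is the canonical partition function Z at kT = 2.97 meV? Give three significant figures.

Z = 1.04

Eᵢ/kT = 0, 4.5791.
Z = Σ gᵢe^(−Eᵢ/kT) = 1·e^(−0) + 4·e^(−4.5791) = 1.0000 + 0.041057 = 1.0411.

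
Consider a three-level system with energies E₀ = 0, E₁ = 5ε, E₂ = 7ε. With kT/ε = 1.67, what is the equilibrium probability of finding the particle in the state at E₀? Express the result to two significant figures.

0.94

Eᵢ/kT = 0, 2.994, 4.192.
Z = Σ e^(−Eᵢ/kT) = e^(−0) + e^(−2.994) + e^(−4.192) = 1.000 + 0.05009 + 0.01512 = 1.065.
P₀ = e^(−E₀/kT) / Z = 1.000/1.065 = 0.94.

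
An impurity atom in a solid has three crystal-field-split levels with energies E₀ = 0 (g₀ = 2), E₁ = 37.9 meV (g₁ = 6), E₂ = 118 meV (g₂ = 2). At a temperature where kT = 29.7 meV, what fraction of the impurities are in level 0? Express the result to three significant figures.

Eᵢ/kT = 0, 1.2761, 3.9731.
Z = Σ gᵢe^(−Eᵢ/kT) = 2·e^(−0) + 6·e^(−1.2761) + 2·e^(−3.9731) = 2.0000 + 1.6747 + 0.037630 = 3.7123.
P₀ = g₀ e^(−E₀/kT) / Z = 2.0000/3.7123 = 0.539.

0.539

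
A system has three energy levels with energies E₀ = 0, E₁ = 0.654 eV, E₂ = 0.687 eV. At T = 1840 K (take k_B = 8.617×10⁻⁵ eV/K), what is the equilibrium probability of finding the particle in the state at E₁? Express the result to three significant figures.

k_BT = 8.617×10⁻⁵ × 1840 K = 0.15855 eV.
Eᵢ/kT = 0, 4.1249, 4.3330.
Z = Σ e^(−Eᵢ/kT) = e^(−0) + e^(−4.1249) + e^(−4.3330) = 1.0000 + 0.016165 + 0.013128 = 1.0293.
P₁ = e^(−E₁/kT) / Z = 0.016165/1.0293 = 0.0157.

0.0157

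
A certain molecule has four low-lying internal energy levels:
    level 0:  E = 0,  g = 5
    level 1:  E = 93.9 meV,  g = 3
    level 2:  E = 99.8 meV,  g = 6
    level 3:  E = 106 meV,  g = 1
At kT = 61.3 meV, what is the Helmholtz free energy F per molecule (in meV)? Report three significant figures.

-119 meV

Eᵢ/kT = 0, 1.5318, 1.6281, 1.7292.
Z = Σ gᵢe^(−Eᵢ/kT) = 5·e^(−0) + 3·e^(−1.5318) + 6·e^(−1.6281) + 1·e^(−1.7292) = 5.0000 + 0.64844 + 1.1778 + 0.17743 = 7.0037.
F = −kT ln Z = −61.3 × ln(7.0037) = −61.3 × 1.9464 = -119 meV.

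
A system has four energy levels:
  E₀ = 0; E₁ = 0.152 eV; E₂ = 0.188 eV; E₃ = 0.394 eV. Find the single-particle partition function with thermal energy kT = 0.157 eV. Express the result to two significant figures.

Eᵢ/kT = 0, 0.9682, 1.197, 2.510.
Z = Σ e^(−Eᵢ/kT) = e^(−0) + e^(−0.9682) + e^(−1.197) + e^(−2.510) = 1.000 + 0.3798 + 0.3021 + 0.08127 = 1.763.

Z = 1.8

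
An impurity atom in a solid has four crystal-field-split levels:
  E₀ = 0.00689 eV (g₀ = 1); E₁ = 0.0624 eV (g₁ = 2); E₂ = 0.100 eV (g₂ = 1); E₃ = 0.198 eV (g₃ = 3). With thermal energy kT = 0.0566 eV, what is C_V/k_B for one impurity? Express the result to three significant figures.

0.711

Eᵢ/kT = 0.12173, 1.1025, 1.7668, 3.4982.
Z = Σ gᵢe^(−Eᵢ/kT) = 1·e^(−0.12173) + 2·e^(−1.1025) + 1·e^(−1.7668) + 3·e^(−3.4982) = 0.88539 + 0.66408 + 0.17088 + 0.090755 = 1.8111.
⟨E⟩ = 0.045606 eV, ⟨E²⟩ = 0.0043590 eV².
C_V/k_B = (⟨E²⟩ − ⟨E⟩²)/(kT)² = (0.0043590 − 0.0020799)/0.0032036 = 0.711.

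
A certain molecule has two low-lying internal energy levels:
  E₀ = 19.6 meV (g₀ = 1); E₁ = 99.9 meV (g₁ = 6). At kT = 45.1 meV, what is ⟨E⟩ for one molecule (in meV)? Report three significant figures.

Eᵢ/kT = 0.43459, 2.2151.
Z = Σ gᵢe^(−Eᵢ/kT) = 1·e^(−0.43459) + 6·e^(−2.2151) = 0.64753 + 0.65486 = 1.3024.
⟨E⟩ = Σ Eᵢ gᵢe^(−Eᵢ/kT) / Z = (19.6·0.64753 + 99.9·0.65486) / 1.3024 = 60.0 meV.

60.0 meV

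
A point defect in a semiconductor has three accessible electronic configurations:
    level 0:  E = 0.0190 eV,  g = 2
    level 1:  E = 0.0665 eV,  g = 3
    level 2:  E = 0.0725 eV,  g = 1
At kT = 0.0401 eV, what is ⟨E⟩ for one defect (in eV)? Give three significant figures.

0.0371 eV

Eᵢ/kT = 0.47382, 1.6584, 1.8080.
Z = Σ gᵢe^(−Eᵢ/kT) = 2·e^(−0.47382) + 3·e^(−1.6584) + 1·e^(−1.8080) = 1.2452 + 0.57133 + 0.16398 = 1.9805.
⟨E⟩ = Σ Eᵢ gᵢe^(−Eᵢ/kT) / Z = (0.0190·1.2452 + 0.0665·0.57133 + 0.0725·0.16398) / 1.9805 = 0.0371 eV.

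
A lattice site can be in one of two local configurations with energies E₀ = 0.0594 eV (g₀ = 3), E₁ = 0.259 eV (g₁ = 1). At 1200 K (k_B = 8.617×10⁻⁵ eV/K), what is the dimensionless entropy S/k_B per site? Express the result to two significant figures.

1.2

k_BT = 8.617×10⁻⁵ × 1200 K = 0.1034 eV.
Eᵢ/kT = 0.5745, 2.505.
Z = Σ gᵢe^(−Eᵢ/kT) = 3·e^(−0.5745) + 1·e^(−2.505) = 1.689 + 0.08168 = 1.771.
⟨E⟩ = Σ EᵢPᵢ = 0.06859 eV.
S/k_B = ln Z + ⟨E⟩/kT = ln(1.771) + 0.06859/0.1034 = 0.5715 + 0.6633 = 1.2.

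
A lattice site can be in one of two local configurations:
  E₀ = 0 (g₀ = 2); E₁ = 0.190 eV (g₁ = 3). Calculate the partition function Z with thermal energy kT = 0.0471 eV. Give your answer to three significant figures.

Z = 2.05

Eᵢ/kT = 0, 4.0340.
Z = Σ gᵢe^(−Eᵢ/kT) = 2·e^(−0) + 3·e^(−4.0340) = 2.0000 + 0.053110 = 2.0531.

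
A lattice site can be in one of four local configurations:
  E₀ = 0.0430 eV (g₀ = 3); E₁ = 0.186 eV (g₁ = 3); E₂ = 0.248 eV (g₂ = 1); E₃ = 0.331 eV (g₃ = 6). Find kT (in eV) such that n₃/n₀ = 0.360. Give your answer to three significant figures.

n₃/n₀ = (g₃/g₀) exp[−(E₃−E₀)/kT] = 0.360.
⇒ (E₃−E₀)/kT = ln((6/3)/0.360) = ln(5.5556) = 1.7148.
kT = 0.2880 eV / 1.7148 = 0.168 eV.

0.168 eV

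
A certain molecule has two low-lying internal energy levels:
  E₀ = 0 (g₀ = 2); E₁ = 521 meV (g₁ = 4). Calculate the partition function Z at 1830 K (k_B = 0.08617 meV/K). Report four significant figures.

k_BT = 0.08617 × 1830 K = 157.691 meV.
Eᵢ/kT = 0, 3.30393.
Z = Σ gᵢe^(−Eᵢ/kT) = 2·e^(−0) + 4·e^(−3.30393) = 2.00000 + 0.146954 = 2.14695.

Z = 2.147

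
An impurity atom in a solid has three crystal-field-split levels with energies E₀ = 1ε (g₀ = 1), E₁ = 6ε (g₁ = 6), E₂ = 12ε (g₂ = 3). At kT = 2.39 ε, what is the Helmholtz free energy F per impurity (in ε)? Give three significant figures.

Eᵢ/kT = 0.41841, 2.5105, 5.0209.
Z = Σ gᵢe^(−Eᵢ/kT) = 1·e^(−0.41841) + 6·e^(−2.5105) + 3·e^(−5.0209) = 0.65809 + 0.48737 + 0.019796 = 1.1653.
F = −kT ln Z = −2.39 × ln(1.1653) = −2.39 × 0.15298 = -0.366 ε.

-0.366 ε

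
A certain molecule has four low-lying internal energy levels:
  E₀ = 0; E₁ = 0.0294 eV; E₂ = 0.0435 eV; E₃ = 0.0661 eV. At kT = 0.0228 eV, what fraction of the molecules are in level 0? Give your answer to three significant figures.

0.676

Eᵢ/kT = 0, 1.2895, 1.9079, 2.8991.
Z = Σ e^(−Eᵢ/kT) = e^(−0) + e^(−1.2895) + e^(−1.9079) + e^(−2.8991) = 1.0000 + 0.27541 + 0.14839 + 0.055073 = 1.4789.
P₀ = e^(−E₀/kT) / Z = 1.0000/1.4789 = 0.676.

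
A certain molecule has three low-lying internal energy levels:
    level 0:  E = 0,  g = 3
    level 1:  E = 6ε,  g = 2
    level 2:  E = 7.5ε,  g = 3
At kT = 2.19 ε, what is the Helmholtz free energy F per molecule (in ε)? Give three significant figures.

Eᵢ/kT = 0, 2.7397, 3.4247.
Z = Σ gᵢe^(−Eᵢ/kT) = 3·e^(−0) + 2·e^(−2.7397) + 3·e^(−3.4247) = 3.0000 + 0.12918 + 0.097677 = 3.2269.
F = −kT ln Z = −2.19 × ln(3.2269) = −2.19 × 1.1715 = -2.57 ε.

-2.57 ε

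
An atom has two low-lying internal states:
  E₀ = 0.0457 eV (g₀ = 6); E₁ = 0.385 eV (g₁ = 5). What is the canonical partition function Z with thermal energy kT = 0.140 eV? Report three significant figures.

Z = 4.65

Eᵢ/kT = 0.32643, 2.7500.
Z = Σ gᵢe^(−Eᵢ/kT) = 6·e^(−0.32643) + 5·e^(−2.7500) = 4.3290 + 0.31964 = 4.6486.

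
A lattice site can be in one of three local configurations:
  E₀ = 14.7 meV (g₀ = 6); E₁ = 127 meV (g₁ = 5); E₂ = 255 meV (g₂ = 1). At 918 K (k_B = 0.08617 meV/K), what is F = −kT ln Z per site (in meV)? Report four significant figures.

-142.1 meV

k_BT = 0.08617 × 918 K = 79.1041 meV.
Eᵢ/kT = 0.185831, 1.60548, 3.22360.
Z = Σ gᵢe^(−Eᵢ/kT) = 6·e^(−0.185831) + 5·e^(−1.60548) + 1·e^(−3.22360) = 4.98248 + 1.00397 + 0.0398115 = 6.02626.
F = −kT ln Z = −79.1041 × ln(6.02626) = −79.1041 × 1.79613 = -142.1 meV.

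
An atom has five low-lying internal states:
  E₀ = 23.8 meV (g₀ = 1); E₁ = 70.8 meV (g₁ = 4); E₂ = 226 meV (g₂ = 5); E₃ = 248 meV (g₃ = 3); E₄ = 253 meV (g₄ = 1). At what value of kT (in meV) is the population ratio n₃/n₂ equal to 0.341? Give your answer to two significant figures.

39 meV

n₃/n₂ = (g₃/g₂) exp[−(E₃−E₂)/kT] = 0.341.
⇒ (E₃−E₂)/kT = ln((3/5)/0.341) = ln(1.760) = 0.5653.
kT = 22 meV / 0.5653 = 39 meV.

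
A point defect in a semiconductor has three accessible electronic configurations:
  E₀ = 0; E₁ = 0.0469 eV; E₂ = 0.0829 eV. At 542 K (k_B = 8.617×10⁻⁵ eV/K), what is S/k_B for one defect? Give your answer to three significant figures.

0.864

k_BT = 8.617×10⁻⁵ × 542 K = 0.046704 eV.
Eᵢ/kT = 0, 1.0042, 1.7750.
Z = Σ e^(−Eᵢ/kT) = e^(−0) + e^(−1.0042) + e^(−1.7750) = 1.0000 + 0.36634 + 0.16948 = 1.5358.
⟨E⟩ = Σ EᵢPᵢ = 0.020335 eV.
S/k_B = ln Z + ⟨E⟩/kT = ln(1.5358) + 0.020335/0.046704 = 0.42905 + 0.43540 = 0.864.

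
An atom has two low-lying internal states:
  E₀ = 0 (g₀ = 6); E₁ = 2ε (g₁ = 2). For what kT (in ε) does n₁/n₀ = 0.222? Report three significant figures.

n₁/n₀ = (g₁/g₀) exp[−(E₁−E₀)/kT] = 0.222.
⇒ (E₁−E₀)/kT = ln((2/6)/0.222) = ln(1.5015) = 0.40646.
kT = 2ε / 0.40646 = 4.92 ε.

4.92 ε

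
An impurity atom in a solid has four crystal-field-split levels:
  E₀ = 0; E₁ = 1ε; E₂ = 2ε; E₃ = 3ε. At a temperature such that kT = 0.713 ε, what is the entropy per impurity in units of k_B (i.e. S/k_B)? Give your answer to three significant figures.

0.716

Eᵢ/kT = 0, 1.4025, 2.8050, 4.2076.
Z = Σ e^(−Eᵢ/kT) = e^(−0) + e^(−1.4025) + e^(−2.8050) + e^(−4.2076) = 1.0000 + 0.24598 + 0.060507 + 0.014882 = 1.3214.
⟨E⟩ = Σ EᵢPᵢ = 0.31152 ε.
S/k_B = ln Z + ⟨E⟩/kT = ln(1.3214) + 0.31152/0.713 = 0.27869 + 0.43691 = 0.716.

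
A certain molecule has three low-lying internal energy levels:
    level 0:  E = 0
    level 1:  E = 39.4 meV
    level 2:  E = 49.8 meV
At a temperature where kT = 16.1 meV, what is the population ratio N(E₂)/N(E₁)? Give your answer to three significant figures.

0.524

n₂/n₁ = exp[−(E₂−E₁)/kT] = exp(−(10.4 meV)/(16.1 meV)) = exp(-0.64596) = 0.524.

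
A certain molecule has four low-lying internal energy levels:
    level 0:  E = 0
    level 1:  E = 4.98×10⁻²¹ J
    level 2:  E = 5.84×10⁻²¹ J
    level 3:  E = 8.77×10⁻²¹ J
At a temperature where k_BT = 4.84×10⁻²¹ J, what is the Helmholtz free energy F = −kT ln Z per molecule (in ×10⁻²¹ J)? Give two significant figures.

Eᵢ/kT = 0, 1.029, 1.207, 1.812.
Z = Σ e^(−Eᵢ/kT) = e^(−0) + e^(−1.029) + e^(−1.207) + e^(−1.812) = 1.000 + 0.3574 + 0.2991 + 0.1633 = 1.820.
F = −kT ln Z = −4.84 × ln(1.820) = −4.84 × 0.5988 = -2.9 ×10⁻²¹ J.

-2.9 ×10⁻²¹ J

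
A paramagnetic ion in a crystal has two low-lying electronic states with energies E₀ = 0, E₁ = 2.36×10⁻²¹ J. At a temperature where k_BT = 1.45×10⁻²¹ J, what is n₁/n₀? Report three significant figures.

0.196

n₁/n₀ = exp[−(E₁−E₀)/kT] = exp(−(2.36 ×10⁻²¹ J)/(1.45 ×10⁻²¹ J)) = exp(-1.6276) = 0.196.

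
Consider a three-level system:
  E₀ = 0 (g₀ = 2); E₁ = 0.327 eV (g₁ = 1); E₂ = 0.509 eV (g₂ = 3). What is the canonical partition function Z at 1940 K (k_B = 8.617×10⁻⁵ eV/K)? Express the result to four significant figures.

k_BT = 8.617×10⁻⁵ × 1940 K = 0.167170 eV.
Eᵢ/kT = 0, 1.95609, 3.04480.
Z = Σ gᵢe^(−Eᵢ/kT) = 2·e^(−0) + 1·e^(−1.95609) + 3·e^(−3.04480) = 2.00000 + 0.141410 + 0.142817 = 2.28423.

Z = 2.284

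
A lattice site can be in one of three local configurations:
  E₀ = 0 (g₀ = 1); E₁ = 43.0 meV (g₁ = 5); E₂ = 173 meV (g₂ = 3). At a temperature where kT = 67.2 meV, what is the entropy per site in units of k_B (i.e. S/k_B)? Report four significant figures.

1.941

Eᵢ/kT = 0, 0.639881, 2.57440.
Z = Σ gᵢe^(−Eᵢ/kT) = 1·e^(−0) + 5·e^(−0.639881) + 3·e^(−2.57440) = 1.00000 + 2.63678 + 0.228599 = 3.86538.
⟨E⟩ = Σ EᵢPᵢ = 39.5638 meV.
S/k_B = ln Z + ⟨E⟩/kT = ln(3.86538) + 39.5638/67.2 = 1.35206 + 0.588747 = 1.941.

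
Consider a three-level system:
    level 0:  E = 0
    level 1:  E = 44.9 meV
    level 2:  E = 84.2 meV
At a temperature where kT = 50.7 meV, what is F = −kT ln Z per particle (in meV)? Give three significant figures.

Eᵢ/kT = 0, 0.88560, 1.6607.
Z = Σ e^(−Eᵢ/kT) = e^(−0) + e^(−0.88560) + e^(−1.6607) = 1.0000 + 0.41247 + 0.19001 = 1.6025.
F = −kT ln Z = −50.7 × ln(1.6025) = −50.7 × 0.47156 = -23.9 meV.

-23.9 meV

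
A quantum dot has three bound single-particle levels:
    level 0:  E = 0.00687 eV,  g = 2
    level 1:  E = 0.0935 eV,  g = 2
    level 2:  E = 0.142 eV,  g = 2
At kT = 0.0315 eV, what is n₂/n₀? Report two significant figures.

n₂/n₀ = (g₂/g₀) exp[−(E₂−E₀)/kT] = (2/2) × exp(−(0.13513 eV)/(0.0315 eV)) = (2/2) × exp(-4.290) = 0.014.

0.014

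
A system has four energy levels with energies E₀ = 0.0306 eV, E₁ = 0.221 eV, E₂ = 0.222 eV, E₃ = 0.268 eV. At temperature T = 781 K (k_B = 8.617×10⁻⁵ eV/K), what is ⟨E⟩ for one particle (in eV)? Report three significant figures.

k_BT = 8.617×10⁻⁵ × 781 K = 0.067299 eV.
Eᵢ/kT = 0.45469, 3.2839, 3.2987, 3.9822.
Z = Σ e^(−Eᵢ/kT) = e^(−0.45469) + e^(−3.2839) + e^(−3.2987) + e^(−3.9822) = 0.63464 + 0.037482 + 0.036931 + 0.018645 = 0.72770.
⟨E⟩ = Σ Eᵢ e^(−Eᵢ/kT) / Z = (0.0306·0.63464 + 0.221·0.037482 + 0.222·0.036931 + 0.268·0.018645) / 0.72770 = 0.0562 eV.

0.0562 eV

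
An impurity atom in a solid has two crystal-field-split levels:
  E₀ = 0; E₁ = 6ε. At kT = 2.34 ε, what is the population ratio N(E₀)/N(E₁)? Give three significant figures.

n₀/n₁ = exp[−(E₀−E₁)/kT] = exp(−(-6ε)/(2.34ε)) = exp(2.5641) = 13.0.

13.0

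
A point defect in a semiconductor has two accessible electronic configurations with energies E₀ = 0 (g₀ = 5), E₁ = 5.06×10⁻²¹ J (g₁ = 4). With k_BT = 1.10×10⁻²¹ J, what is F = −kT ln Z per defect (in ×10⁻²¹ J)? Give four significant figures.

-1.779 ×10⁻²¹ J

Eᵢ/kT = 0, 4.60000.
Z = Σ gᵢe^(−Eᵢ/kT) = 5·e^(−0) + 4·e^(−4.60000) = 5.00000 + 0.0402073 = 5.04021.
F = −kT ln Z = −1.10 × ln(5.04021) = −1.10 × 1.61745 = -1.779 ×10⁻²¹ J.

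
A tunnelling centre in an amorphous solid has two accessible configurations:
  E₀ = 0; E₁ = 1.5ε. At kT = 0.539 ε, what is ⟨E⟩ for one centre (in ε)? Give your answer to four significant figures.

Eᵢ/kT = 0, 2.78293.
Z = Σ e^(−Eᵢ/kT) = e^(−0) + e^(−2.78293) = 1.00000 + 0.0618570 = 1.06186.
⟨E⟩ = Σ Eᵢ e^(−Eᵢ/kT) / Z = (0·1.00000 + 1.5·0.0618570) / 1.06186 = 0.08738 ε.

0.08738 ε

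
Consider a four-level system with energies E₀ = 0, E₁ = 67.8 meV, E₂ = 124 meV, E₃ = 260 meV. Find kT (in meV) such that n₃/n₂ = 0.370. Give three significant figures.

137 meV

n₃/n₂ = exp[−(E₃−E₂)/kT] = 0.370.
⇒ (E₃−E₂)/kT = ln(1/0.370) = ln(2.7027) = 0.99425.
kT = 136 meV / 0.99425 = 137 meV.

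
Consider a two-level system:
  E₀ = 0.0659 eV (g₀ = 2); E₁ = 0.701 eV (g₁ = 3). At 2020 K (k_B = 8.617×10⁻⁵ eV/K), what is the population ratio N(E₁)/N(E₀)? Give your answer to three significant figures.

0.0390

k_BT = 8.617×10⁻⁵ × 2020 K = 0.17406 eV.
n₁/n₀ = (g₁/g₀) exp[−(E₁−E₀)/kT] = (3/2) × exp(−(0.6351 eV)/(0.17406 eV)) = (3/2) × exp(-3.6487) = 0.0390.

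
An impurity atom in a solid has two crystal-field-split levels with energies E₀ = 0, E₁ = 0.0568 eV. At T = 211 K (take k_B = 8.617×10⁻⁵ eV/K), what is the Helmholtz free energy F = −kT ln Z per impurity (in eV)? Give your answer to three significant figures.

k_BT = 8.617×10⁻⁵ × 211 K = 0.018182 eV.
Eᵢ/kT = 0, 3.1240.
Z = Σ e^(−Eᵢ/kT) = e^(−0) + e^(−3.1240) = 1.0000 + 0.043981 = 1.0440.
F = −kT ln Z = −0.018182 × ln(1.0440) = −0.018182 × 0.043059 = -0.000783 eV.

-0.000783 eV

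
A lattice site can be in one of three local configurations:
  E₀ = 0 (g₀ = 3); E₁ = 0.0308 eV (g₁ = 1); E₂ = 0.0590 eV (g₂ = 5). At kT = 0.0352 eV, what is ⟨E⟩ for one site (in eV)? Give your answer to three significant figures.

Eᵢ/kT = 0, 0.87500, 1.6761.
Z = Σ gᵢe^(−Eᵢ/kT) = 3·e^(−0) + 1·e^(−0.87500) + 5·e^(−1.6761) = 3.0000 + 0.41686 + 0.93551 = 4.3524.
⟨E⟩ = Σ Eᵢ gᵢe^(−Eᵢ/kT) / Z = (0·3.0000 + 0.0308·0.41686 + 0.0590·0.93551) / 4.3524 = 0.0156 eV.

0.0156 eV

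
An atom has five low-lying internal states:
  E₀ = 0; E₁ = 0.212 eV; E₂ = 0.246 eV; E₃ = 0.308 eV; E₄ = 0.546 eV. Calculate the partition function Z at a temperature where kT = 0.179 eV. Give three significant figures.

Z = 1.79

Eᵢ/kT = 0, 1.1844, 1.3743, 1.7207, 3.0503.
Z = Σ e^(−Eᵢ/kT) = e^(−0) + e^(−1.1844) + e^(−1.3743) + e^(−1.7207) + e^(−3.0503) = 1.0000 + 0.30593 + 0.25302 + 0.17894 + 0.047345 = 1.7852.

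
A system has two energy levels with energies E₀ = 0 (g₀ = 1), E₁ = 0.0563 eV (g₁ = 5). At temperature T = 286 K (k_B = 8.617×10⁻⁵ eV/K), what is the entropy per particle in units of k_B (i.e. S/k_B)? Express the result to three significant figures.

k_BT = 8.617×10⁻⁵ × 286 K = 0.024645 eV.
Eᵢ/kT = 0, 2.2844.
Z = Σ gᵢe^(−Eᵢ/kT) = 1·e^(−0) + 5·e^(−2.2844) = 1.0000 + 0.50918 = 1.5092.
⟨E⟩ = Σ EᵢPᵢ = 0.018995 eV.
S/k_B = ln Z + ⟨E⟩/kT = ln(1.5092) + 0.018995/0.024645 = 0.41158 + 0.77074 = 1.18.

1.18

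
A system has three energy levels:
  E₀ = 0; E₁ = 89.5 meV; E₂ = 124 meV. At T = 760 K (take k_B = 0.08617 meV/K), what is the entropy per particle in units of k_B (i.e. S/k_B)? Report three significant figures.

k_BT = 0.08617 × 760 K = 65.489 meV.
Eᵢ/kT = 0, 1.3666, 1.8934.
Z = Σ e^(−Eᵢ/kT) = e^(−0) + e^(−1.3666) + e^(−1.8934) = 1.0000 + 0.25497 + 0.15056 = 1.4055.
⟨E⟩ = Σ EᵢPᵢ = 29.519 meV.
S/k_B = ln Z + ⟨E⟩/kT = ln(1.4055) + 29.519/65.489 = 0.34039 + 0.45075 = 0.791.

0.791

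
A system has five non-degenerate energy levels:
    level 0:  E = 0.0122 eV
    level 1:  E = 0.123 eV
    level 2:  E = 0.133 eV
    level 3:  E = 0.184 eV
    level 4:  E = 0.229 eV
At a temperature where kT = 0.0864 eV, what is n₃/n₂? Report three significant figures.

0.554

n₃/n₂ = exp[−(E₃−E₂)/kT] = exp(−(0.051 eV)/(0.0864 eV)) = exp(-0.59028) = 0.554.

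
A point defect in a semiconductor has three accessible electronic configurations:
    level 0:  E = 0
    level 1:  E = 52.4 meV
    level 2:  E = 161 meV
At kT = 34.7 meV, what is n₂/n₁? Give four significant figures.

n₂/n₁ = exp[−(E₂−E₁)/kT] = exp(−(108.6 meV)/(34.7 meV)) = exp(-3.12968) = 0.04373.

0.04373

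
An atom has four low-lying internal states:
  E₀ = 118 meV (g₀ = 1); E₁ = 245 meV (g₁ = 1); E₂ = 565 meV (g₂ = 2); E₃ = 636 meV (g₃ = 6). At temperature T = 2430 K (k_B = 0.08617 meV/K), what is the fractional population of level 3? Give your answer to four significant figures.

0.2210

k_BT = 0.08617 × 2430 K = 209.393 meV.
Eᵢ/kT = 0.563534, 1.17005, 2.69828, 3.03735.
Z = Σ gᵢe^(−Eᵢ/kT) = 1·e^(−0.563534) + 1·e^(−1.17005) + 2·e^(−2.69828) + 6·e^(−3.03735) = 0.569194 + 0.310351 + 0.134642 + 0.287771 = 1.30196.
P₃ = g₃ e^(−E₃/kT) / Z = 0.287771/1.30196 = 0.2210.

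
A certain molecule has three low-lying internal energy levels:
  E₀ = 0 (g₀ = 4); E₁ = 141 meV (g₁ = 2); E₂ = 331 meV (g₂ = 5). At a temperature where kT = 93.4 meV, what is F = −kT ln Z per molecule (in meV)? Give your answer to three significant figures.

-142 meV

Eᵢ/kT = 0, 1.5096, 3.5439.
Z = Σ gᵢe^(−Eᵢ/kT) = 4·e^(−0) + 2·e^(−1.5096) + 5·e^(−3.5439) = 4.0000 + 0.44200 + 0.14450 = 4.5865.
F = −kT ln Z = −93.4 × ln(4.5865) = −93.4 × 1.5231 = -142 meV.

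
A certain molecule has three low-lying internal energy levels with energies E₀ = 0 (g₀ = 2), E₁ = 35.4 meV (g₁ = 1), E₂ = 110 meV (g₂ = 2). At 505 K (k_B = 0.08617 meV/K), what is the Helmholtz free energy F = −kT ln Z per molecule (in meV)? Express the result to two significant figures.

-42 meV

k_BT = 0.08617 × 505 K = 43.52 meV.
Eᵢ/kT = 0, 0.8134, 2.528.
Z = Σ gᵢe^(−Eᵢ/kT) = 2·e^(−0) + 1·e^(−0.8134) + 2·e^(−2.528) = 2.000 + 0.4433 + 0.1596 = 2.603.
F = −kT ln Z = −43.52 × ln(2.603) = −43.52 × 0.9567 = -42 meV.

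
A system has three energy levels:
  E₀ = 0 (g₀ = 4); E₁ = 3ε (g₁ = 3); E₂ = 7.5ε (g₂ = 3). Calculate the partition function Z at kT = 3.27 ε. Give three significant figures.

Eᵢ/kT = 0, 0.91743, 2.2936.
Z = Σ gᵢe^(−Eᵢ/kT) = 4·e^(−0) + 3·e^(−0.91743) + 3·e^(−2.2936) = 4.0000 + 1.1986 + 0.30271 = 5.5013.

Z = 5.50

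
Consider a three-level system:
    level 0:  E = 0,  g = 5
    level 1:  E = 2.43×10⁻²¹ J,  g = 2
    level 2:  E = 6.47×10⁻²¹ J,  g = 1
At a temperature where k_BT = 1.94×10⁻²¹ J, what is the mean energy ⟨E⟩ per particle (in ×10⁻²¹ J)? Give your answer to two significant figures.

0.29 ×10⁻²¹ J

Eᵢ/kT = 0, 1.253, 3.335.
Z = Σ gᵢe^(−Eᵢ/kT) = 5·e^(−0) + 2·e^(−1.253) + 1·e^(−3.335) = 5.000 + 0.5713 + 0.03561 = 5.607.
⟨E⟩ = Σ Eᵢ gᵢe^(−Eᵢ/kT) / Z = (0·5.000 + 2.43·0.5713 + 6.47·0.03561) / 5.607 = 0.29 ×10⁻²¹ J.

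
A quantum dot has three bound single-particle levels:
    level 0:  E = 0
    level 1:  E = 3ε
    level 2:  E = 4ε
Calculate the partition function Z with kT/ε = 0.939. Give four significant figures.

Z = 1.055

Eᵢ/kT = 0, 3.19489, 4.25985.
Z = Σ e^(−Eᵢ/kT) = e^(−0) + e^(−3.19489) + e^(−4.25985) = 1.00000 + 0.0409710 + 0.0141244 = 1.05510.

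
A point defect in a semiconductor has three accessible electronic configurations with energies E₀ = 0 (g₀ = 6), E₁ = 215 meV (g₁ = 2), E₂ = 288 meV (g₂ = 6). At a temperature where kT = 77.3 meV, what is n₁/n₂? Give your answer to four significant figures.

n₁/n₂ = (g₁/g₂) exp[−(E₁−E₂)/kT] = (2/6) × exp(−(-73 meV)/(77.3 meV)) = (2/6) × exp(0.944373) = 0.8571.

0.8571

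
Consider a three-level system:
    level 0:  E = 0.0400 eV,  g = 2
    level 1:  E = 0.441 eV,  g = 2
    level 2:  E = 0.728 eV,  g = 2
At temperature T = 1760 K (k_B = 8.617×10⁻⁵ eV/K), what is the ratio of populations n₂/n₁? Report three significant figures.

0.151

k_BT = 8.617×10⁻⁵ × 1760 K = 0.15166 eV.
n₂/n₁ = (g₂/g₁) exp[−(E₂−E₁)/kT] = (2/2) × exp(−(0.287 eV)/(0.15166 eV)) = (2/2) × exp(-1.8924) = 0.151.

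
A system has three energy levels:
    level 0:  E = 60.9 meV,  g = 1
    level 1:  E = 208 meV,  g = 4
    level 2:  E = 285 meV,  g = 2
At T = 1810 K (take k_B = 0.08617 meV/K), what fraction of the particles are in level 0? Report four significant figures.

0.3297

k_BT = 0.08617 × 1810 K = 155.968 meV.
Eᵢ/kT = 0.390465, 1.33361, 1.82730.
Z = Σ gᵢe^(−Eᵢ/kT) = 1·e^(−0.390465) + 4·e^(−1.33361) + 2·e^(−1.82730) = 0.676742 + 1.05410 + 0.321695 = 2.05254.
P₀ = g₀ e^(−E₀/kT) / Z = 0.676742/2.05254 = 0.3297.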